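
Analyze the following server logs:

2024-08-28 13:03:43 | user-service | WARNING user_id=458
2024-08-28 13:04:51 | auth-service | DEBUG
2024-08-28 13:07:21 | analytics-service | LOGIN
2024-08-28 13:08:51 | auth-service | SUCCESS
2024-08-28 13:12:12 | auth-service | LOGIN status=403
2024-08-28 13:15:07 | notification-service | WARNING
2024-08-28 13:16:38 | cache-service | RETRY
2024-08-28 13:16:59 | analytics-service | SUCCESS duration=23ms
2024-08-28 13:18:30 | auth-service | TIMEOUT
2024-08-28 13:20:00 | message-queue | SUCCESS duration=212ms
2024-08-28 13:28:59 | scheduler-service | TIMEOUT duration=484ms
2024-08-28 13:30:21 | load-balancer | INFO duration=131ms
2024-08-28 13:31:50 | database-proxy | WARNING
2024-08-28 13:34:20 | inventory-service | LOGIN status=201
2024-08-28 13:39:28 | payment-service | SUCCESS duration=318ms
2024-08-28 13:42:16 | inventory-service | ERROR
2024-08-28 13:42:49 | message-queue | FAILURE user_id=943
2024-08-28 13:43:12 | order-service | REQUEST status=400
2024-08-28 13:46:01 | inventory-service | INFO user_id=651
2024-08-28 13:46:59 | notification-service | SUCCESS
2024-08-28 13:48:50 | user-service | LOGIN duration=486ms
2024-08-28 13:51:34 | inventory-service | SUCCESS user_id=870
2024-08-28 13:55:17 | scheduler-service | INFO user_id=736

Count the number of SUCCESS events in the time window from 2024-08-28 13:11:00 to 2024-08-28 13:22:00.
2

To count events in the time window:

1. Window boundaries: 2024-08-28 13:11:00 to 2024-08-28 13:22:00
2. Filter for SUCCESS events within this window
3. Count matching events: 2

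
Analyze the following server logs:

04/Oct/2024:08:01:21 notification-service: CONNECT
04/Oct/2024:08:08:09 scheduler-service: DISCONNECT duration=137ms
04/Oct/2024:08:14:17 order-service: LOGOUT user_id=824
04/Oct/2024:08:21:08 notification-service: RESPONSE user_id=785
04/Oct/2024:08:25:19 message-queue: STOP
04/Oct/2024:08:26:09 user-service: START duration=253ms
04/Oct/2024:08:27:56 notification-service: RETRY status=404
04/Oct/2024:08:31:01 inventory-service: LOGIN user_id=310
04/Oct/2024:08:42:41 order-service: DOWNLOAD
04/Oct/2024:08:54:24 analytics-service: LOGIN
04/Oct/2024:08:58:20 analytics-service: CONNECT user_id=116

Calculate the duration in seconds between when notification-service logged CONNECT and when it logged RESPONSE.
1187

To find the time between events:

1. Locate the first CONNECT event for notification-service: 04/Oct/2024:08:01:21
2. Locate the first RESPONSE event for notification-service: 04/Oct/2024:08:21:08
3. Calculate the difference: 04/Oct/2024:08:21:08 - 04/Oct/2024:08:01:21 = 1187 seconds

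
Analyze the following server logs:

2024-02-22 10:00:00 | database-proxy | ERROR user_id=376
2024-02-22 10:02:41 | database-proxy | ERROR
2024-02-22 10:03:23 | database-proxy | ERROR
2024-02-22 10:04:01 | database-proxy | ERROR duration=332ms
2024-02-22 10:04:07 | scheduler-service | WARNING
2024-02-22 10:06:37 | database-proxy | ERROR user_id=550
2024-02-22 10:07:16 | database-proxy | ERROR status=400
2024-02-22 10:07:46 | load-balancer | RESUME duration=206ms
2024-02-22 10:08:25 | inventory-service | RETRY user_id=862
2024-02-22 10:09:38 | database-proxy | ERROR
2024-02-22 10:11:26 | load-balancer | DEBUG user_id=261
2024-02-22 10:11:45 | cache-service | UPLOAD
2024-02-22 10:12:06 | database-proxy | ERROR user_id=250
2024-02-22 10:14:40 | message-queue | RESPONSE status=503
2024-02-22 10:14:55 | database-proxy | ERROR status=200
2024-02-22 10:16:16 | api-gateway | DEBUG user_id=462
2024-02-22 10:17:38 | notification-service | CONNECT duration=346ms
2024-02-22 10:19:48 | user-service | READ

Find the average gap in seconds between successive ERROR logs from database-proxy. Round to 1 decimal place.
111.9

To calculate average interval:

1. Find all ERROR events for database-proxy in order
2. Calculate time gaps between consecutive events
3. Compute mean of gaps: 895 / 8 = 111.9 seconds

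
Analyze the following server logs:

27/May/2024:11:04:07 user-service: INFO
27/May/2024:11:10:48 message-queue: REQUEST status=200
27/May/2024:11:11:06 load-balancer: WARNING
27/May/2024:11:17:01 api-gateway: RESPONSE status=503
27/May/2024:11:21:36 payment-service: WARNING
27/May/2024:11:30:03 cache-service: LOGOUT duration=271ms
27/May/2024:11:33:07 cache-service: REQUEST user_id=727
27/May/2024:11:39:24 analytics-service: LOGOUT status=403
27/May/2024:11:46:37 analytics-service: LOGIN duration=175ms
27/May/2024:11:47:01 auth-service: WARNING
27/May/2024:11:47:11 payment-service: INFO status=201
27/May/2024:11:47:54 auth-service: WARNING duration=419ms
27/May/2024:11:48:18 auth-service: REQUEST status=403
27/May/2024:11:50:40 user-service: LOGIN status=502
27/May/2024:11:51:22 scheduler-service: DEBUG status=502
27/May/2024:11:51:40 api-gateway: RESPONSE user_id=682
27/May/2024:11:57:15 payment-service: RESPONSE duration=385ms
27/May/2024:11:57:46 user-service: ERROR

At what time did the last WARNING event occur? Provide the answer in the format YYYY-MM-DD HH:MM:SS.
2024-05-27 11:47:54

To find the last event:

1. Filter for all WARNING events
2. Sort by timestamp
3. Select the last one
4. Timestamp: 2024-05-27 11:47:54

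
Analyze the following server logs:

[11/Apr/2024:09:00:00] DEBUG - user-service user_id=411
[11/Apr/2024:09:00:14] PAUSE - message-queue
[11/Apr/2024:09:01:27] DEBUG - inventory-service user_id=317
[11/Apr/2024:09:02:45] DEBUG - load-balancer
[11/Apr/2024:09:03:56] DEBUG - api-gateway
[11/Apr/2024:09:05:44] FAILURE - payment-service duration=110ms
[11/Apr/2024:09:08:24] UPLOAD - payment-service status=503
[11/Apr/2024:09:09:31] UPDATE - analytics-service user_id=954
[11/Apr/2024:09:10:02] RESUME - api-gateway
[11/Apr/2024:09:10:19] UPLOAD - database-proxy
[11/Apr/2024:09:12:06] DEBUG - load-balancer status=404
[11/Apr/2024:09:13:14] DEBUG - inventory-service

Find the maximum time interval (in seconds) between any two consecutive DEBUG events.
490

To find the longest gap:

1. Extract all DEBUG events in chronological order
2. Calculate time differences between consecutive events
3. Find the maximum difference
4. Longest gap: 490 seconds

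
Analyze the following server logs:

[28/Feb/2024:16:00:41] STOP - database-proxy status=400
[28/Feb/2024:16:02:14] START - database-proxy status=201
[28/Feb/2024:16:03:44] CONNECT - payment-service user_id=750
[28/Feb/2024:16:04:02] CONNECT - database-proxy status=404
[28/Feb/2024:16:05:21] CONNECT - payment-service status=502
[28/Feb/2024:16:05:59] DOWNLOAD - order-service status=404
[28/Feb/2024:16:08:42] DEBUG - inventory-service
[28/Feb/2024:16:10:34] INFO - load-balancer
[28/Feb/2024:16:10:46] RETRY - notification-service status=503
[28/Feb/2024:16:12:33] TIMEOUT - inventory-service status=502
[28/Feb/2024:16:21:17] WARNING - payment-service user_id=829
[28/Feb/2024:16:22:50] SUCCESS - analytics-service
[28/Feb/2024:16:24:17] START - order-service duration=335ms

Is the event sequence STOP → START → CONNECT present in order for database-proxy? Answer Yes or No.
Yes

To verify sequence order:

1. Find all events in sequence STOP → START → CONNECT for database-proxy
2. Extract their timestamps
3. Check if timestamps are in ascending order
4. Result: Yes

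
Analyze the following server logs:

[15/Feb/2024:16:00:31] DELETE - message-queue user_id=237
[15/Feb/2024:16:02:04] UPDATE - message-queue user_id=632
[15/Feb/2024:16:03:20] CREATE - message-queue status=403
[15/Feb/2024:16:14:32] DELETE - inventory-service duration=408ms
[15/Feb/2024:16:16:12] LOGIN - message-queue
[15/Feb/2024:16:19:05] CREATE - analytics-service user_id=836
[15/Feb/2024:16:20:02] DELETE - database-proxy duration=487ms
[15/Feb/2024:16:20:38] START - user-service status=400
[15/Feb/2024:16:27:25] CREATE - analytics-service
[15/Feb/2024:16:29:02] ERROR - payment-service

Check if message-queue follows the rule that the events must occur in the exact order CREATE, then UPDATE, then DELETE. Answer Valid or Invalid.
Invalid

To validate ordering:

1. Required order: CREATE → UPDATE → DELETE
2. Rule: the events must occur in the exact order CREATE, then UPDATE, then DELETE
3. Check actual order of events for message-queue
4. Result: Invalid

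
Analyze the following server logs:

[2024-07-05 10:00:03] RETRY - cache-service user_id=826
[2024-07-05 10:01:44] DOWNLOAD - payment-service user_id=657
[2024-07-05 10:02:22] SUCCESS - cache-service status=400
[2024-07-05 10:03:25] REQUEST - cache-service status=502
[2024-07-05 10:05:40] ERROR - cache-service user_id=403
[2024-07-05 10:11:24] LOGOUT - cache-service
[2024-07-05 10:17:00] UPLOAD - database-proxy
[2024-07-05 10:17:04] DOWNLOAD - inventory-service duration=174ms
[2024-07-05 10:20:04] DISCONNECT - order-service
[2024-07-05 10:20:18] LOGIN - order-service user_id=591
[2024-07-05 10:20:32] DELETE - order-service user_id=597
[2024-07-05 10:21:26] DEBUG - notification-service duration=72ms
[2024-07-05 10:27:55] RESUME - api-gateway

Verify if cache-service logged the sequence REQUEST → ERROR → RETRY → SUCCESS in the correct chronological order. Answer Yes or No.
No

To verify sequence order:

1. Find all events in sequence REQUEST → ERROR → RETRY → SUCCESS for cache-service
2. Extract their timestamps
3. Check if timestamps are in ascending order
4. Result: No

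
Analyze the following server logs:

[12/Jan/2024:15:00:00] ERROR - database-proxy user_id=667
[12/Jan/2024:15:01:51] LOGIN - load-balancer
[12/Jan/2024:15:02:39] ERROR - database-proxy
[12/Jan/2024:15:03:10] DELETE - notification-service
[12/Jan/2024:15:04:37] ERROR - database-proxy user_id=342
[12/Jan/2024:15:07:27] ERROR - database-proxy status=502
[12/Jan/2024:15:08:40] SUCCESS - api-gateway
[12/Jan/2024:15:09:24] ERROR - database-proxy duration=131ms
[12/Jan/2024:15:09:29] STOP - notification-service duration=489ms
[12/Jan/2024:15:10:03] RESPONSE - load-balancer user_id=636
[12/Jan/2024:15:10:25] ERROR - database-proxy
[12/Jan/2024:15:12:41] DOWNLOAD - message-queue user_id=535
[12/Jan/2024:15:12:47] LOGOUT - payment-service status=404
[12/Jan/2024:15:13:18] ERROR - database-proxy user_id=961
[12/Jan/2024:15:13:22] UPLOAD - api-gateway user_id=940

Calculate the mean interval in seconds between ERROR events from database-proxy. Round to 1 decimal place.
133.0

To calculate average interval:

1. Find all ERROR events for database-proxy in order
2. Calculate time gaps between consecutive events
3. Compute mean of gaps: 798 / 6 = 133.0 seconds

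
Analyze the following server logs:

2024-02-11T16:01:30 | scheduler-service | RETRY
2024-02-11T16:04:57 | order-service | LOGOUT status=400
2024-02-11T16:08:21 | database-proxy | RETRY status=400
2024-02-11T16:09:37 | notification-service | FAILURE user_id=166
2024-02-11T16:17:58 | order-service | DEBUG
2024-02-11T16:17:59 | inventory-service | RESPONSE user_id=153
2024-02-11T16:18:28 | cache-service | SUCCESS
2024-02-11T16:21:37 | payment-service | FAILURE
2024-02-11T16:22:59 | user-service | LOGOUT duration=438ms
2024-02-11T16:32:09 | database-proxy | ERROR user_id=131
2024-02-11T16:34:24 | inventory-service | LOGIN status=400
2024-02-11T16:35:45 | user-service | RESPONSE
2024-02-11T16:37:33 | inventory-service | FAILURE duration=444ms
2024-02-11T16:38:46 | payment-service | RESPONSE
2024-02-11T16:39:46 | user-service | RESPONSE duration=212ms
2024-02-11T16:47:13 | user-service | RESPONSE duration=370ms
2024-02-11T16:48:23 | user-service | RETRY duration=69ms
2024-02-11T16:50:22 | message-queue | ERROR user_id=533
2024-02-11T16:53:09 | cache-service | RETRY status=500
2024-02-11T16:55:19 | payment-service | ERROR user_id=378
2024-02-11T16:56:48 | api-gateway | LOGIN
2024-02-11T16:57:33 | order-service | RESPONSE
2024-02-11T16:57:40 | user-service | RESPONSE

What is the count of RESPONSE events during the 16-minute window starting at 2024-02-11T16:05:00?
1

To count events in the time window:

1. Window boundaries: 2024-02-11T16:05:00 to 2024-02-11T16:21:00
2. Filter for RESPONSE events within this window
3. Count matching events: 1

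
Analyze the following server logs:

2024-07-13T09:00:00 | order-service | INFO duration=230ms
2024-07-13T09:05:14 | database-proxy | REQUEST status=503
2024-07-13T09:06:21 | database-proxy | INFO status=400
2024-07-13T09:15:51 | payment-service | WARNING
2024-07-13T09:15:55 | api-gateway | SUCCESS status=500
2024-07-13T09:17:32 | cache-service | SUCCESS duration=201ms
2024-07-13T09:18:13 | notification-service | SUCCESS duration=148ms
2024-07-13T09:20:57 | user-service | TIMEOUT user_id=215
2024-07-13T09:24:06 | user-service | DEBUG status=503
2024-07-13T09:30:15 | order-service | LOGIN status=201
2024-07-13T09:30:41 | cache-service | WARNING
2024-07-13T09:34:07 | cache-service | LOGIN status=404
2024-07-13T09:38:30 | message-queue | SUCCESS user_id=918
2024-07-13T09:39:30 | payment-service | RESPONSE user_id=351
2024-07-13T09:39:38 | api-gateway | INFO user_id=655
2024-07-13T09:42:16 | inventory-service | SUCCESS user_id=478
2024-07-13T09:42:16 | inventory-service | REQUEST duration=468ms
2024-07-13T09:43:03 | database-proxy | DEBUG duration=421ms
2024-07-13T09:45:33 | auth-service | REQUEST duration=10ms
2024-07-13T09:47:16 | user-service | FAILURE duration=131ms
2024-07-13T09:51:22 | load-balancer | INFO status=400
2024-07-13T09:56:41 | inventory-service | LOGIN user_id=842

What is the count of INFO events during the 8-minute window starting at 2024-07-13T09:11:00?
0

To count events in the time window:

1. Window boundaries: 2024-07-13T09:11:00 to 2024-07-13T09:19:00
2. Filter for INFO events within this window
3. Count matching events: 0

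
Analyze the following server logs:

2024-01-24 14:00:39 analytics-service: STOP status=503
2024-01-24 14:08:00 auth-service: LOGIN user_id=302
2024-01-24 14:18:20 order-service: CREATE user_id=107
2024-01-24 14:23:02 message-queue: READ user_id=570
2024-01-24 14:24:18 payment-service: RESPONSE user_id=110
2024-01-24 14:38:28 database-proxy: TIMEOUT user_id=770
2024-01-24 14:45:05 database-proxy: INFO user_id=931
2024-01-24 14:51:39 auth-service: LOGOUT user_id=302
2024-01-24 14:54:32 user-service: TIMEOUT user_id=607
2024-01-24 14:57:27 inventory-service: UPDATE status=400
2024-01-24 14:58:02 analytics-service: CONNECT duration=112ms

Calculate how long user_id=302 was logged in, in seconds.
2619

To calculate session duration:

1. Find LOGIN event for user_id=302: 2024-01-24 14:08:00
2. Find LOGOUT event for user_id=302: 2024-01-24 14:51:39
3. Session duration: 2024-01-24 14:51:39 - 2024-01-24 14:08:00 = 2619 seconds (43 minutes)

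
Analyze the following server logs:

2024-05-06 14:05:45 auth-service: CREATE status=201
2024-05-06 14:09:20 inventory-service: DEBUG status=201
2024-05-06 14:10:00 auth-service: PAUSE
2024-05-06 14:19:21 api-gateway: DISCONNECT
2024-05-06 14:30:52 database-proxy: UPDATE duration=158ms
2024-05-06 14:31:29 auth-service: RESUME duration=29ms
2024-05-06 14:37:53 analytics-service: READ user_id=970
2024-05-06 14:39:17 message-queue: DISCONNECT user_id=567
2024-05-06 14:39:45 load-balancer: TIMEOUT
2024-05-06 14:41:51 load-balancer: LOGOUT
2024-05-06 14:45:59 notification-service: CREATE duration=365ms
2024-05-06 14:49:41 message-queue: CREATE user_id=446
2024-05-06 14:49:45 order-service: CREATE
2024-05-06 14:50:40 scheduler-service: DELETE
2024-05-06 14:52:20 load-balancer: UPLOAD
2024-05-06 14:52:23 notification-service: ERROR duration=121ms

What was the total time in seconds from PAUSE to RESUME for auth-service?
1289

To calculate state duration:

1. Find PAUSE event for auth-service: 2024-05-06 14:10:00
2. Find RESUME event for auth-service: 2024-05-06 14:31:29
3. Calculate duration: 2024-05-06 14:31:29 - 2024-05-06 14:10:00 = 1289 seconds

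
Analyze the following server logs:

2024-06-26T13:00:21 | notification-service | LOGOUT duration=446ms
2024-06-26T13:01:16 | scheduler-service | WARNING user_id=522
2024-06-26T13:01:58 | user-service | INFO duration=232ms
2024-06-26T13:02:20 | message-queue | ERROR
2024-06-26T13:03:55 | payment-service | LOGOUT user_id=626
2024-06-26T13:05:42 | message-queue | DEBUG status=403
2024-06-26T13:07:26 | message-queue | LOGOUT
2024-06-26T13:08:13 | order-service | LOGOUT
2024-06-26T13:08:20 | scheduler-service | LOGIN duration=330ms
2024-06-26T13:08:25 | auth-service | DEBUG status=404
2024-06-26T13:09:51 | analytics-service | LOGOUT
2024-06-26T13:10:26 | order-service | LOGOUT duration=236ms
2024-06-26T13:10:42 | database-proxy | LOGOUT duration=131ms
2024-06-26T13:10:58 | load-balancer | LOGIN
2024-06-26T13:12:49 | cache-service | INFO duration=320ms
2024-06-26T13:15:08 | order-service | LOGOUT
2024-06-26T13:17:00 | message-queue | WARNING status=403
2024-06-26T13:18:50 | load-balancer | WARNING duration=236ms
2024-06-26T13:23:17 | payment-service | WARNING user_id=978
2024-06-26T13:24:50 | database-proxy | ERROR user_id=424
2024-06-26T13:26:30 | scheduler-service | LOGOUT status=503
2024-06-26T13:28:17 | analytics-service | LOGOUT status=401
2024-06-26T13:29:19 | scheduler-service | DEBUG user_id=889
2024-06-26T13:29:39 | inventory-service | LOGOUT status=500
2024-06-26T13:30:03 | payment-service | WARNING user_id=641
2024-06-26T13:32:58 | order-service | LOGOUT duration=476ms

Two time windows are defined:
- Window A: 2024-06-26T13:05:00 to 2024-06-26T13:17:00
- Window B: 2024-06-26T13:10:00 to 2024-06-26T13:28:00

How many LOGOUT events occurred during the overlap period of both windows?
3

To find overlap events:

1. Window A: 2024-06-26T13:05:00 to 2024-06-26T13:17:00
2. Window B: 2024-06-26T13:10:00 to 2024-06-26T13:28:00
3. Overlap period: 2024-06-26T13:10:00 to 2024-06-26T13:17:00
4. Count LOGOUT events in overlap: 3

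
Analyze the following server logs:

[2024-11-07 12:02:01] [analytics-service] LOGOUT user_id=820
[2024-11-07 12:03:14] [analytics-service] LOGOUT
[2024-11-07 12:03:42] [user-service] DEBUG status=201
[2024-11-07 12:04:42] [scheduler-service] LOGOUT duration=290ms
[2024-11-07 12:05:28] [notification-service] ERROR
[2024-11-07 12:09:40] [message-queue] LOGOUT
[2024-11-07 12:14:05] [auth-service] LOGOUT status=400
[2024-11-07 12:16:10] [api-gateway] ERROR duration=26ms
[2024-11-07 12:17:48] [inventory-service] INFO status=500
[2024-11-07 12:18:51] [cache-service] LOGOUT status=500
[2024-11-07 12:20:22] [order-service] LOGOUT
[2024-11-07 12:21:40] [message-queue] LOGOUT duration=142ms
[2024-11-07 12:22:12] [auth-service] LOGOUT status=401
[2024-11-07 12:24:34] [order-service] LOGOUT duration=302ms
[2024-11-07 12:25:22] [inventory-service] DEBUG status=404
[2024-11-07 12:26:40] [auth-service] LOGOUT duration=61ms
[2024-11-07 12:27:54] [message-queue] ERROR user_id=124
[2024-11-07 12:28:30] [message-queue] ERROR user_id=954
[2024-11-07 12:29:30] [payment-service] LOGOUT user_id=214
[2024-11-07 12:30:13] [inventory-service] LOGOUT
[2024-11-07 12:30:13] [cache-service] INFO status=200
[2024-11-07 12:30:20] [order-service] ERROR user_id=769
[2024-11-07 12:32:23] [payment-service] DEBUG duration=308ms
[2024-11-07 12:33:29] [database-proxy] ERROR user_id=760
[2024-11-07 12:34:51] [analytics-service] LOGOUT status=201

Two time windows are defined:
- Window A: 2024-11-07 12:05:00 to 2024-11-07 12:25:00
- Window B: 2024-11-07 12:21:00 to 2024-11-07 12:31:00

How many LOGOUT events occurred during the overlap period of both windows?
3

To find overlap events:

1. Window A: 2024-11-07 12:05:00 to 2024-11-07 12:25:00
2. Window B: 2024-11-07 12:21:00 to 2024-11-07 12:31:00
3. Overlap period: 2024-11-07 12:21:00 to 2024-11-07 12:25:00
4. Count LOGOUT events in overlap: 3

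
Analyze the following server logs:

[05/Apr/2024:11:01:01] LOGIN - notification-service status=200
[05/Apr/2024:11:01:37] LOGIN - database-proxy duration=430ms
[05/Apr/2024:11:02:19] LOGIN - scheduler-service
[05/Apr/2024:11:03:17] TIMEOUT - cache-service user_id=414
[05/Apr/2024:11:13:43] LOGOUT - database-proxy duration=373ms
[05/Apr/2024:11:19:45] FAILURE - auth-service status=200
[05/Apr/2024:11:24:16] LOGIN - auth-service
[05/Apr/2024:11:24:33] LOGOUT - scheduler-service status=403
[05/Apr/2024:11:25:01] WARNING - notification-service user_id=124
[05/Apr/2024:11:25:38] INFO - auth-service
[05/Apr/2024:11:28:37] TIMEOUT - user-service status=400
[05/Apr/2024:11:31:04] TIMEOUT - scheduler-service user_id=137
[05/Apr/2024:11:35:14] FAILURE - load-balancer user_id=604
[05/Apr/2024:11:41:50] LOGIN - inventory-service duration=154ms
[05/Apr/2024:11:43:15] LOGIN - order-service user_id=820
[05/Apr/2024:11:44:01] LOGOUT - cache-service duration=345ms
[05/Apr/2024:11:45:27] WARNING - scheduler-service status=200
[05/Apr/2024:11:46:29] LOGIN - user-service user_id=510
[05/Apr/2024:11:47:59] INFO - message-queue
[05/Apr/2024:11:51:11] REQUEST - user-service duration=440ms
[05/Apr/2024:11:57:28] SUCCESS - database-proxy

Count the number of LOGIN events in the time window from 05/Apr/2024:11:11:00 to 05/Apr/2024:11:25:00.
1

To count events in the time window:

1. Window boundaries: 05/Apr/2024:11:11:00 to 05/Apr/2024:11:25:00
2. Filter for LOGIN events within this window
3. Count matching events: 1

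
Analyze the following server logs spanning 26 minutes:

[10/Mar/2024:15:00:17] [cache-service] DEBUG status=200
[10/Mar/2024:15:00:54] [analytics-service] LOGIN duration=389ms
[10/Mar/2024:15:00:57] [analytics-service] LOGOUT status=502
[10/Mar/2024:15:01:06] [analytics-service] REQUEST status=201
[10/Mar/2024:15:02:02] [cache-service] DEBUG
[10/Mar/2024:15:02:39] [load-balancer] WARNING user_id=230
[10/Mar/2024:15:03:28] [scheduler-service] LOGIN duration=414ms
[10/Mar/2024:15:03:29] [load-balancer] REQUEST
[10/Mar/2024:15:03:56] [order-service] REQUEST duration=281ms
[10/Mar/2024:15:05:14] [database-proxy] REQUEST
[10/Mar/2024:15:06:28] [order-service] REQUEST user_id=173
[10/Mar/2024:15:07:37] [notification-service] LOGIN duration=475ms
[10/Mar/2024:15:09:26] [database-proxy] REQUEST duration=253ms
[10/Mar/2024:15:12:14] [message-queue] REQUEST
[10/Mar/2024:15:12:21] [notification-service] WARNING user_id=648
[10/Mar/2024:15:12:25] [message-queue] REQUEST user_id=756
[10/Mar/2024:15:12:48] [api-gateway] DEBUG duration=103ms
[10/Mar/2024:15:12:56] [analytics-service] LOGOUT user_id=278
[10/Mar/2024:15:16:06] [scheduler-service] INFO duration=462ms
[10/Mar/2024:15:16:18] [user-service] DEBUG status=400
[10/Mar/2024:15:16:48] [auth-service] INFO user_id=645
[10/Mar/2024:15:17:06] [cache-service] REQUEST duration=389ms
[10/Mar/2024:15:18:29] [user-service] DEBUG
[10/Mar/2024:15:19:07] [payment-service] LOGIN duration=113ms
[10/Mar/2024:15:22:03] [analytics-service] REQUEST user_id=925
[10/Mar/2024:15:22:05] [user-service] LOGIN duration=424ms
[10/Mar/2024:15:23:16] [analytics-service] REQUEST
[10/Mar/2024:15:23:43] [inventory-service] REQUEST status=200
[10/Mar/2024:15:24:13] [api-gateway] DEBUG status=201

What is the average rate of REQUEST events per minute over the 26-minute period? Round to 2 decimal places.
0.46

To calculate the rate:

1. Count total REQUEST events: 12
2. Total time period: 26 minutes
3. Rate = 12 / 26 = 0.46 events per minute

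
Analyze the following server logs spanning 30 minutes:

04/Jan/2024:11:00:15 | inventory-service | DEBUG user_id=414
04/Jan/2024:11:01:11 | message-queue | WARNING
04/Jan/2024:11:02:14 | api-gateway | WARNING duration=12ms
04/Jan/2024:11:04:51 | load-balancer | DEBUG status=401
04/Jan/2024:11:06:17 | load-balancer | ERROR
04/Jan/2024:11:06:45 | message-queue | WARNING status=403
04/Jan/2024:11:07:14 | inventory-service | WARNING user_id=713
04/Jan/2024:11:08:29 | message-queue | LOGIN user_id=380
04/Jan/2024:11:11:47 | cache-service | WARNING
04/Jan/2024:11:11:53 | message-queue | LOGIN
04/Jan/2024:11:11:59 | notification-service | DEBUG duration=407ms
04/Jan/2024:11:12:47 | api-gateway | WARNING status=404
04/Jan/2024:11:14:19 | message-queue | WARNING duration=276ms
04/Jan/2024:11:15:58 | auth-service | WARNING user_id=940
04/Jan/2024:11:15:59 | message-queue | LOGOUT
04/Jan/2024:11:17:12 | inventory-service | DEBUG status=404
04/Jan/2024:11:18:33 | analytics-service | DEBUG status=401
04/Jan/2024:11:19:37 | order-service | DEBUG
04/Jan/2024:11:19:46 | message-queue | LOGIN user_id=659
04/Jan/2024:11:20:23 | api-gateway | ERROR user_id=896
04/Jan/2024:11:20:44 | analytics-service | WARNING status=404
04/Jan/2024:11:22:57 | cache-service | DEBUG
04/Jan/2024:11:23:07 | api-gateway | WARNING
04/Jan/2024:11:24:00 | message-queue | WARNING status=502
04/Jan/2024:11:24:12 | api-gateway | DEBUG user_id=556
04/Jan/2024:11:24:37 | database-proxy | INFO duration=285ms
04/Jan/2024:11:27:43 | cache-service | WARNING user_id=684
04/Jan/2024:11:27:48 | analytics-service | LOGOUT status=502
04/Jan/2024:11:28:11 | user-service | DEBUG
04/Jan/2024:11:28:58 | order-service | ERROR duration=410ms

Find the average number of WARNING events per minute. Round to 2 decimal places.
0.4

To calculate the rate:

1. Count total WARNING events: 12
2. Total time period: 30 minutes
3. Rate = 12 / 30 = 0.4 events per minute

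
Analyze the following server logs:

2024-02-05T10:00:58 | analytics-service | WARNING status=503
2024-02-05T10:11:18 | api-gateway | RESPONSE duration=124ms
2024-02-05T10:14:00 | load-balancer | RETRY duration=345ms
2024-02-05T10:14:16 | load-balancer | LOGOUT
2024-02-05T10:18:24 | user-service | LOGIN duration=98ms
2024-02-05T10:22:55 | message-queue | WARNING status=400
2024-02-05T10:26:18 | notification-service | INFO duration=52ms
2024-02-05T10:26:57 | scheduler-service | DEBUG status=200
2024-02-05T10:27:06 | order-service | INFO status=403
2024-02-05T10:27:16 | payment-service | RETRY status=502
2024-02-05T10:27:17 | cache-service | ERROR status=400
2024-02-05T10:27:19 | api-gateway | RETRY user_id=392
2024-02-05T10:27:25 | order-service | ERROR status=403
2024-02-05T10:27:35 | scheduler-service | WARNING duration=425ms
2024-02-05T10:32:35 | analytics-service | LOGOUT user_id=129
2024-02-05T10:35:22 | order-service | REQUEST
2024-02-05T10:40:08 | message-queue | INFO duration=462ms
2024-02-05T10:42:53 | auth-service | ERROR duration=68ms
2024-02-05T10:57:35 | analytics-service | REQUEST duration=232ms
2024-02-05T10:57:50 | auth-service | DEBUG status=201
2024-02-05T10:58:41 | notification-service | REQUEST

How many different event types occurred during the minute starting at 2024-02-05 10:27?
4

To count unique event types:

1. Filter events in the minute starting at 2024-02-05 10:27
2. Extract event types from matching entries
3. Count unique types: 4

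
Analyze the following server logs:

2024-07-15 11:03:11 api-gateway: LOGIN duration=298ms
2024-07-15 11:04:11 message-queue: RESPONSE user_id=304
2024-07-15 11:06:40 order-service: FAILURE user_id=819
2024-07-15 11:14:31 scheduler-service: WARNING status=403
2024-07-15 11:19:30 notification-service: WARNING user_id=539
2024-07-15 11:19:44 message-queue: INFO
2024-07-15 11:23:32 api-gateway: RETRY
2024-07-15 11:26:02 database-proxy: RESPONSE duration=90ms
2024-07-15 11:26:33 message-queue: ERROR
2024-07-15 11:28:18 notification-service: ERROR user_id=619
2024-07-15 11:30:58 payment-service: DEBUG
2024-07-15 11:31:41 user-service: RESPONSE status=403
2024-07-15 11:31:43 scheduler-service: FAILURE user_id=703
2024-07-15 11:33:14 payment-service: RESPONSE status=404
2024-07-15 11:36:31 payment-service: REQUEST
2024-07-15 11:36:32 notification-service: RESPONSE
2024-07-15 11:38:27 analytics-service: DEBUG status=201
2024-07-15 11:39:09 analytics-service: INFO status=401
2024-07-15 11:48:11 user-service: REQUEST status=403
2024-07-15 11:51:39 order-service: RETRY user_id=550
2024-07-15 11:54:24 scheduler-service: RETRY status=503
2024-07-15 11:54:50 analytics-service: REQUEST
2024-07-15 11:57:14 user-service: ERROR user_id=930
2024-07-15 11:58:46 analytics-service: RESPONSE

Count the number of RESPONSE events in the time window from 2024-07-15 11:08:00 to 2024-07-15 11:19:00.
0

To count events in the time window:

1. Window boundaries: 2024-07-15 11:08:00 to 2024-07-15 11:19:00
2. Filter for RESPONSE events within this window
3. Count matching events: 0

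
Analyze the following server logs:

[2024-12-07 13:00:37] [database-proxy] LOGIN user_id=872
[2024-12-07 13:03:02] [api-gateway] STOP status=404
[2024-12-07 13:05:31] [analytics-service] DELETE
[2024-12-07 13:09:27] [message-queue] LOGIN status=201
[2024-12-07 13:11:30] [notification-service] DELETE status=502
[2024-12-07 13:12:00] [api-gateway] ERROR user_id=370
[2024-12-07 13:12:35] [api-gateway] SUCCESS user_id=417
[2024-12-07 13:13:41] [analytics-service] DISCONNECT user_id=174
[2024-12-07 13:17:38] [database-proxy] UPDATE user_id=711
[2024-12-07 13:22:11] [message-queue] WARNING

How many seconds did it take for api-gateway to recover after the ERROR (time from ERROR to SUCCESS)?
35

To calculate recovery time:

1. Find ERROR event for api-gateway: 2024-12-07 13:12:00
2. Find next SUCCESS event for api-gateway: 2024-12-07 13:12:35
3. Recovery time: 2024-12-07 13:12:35 - 2024-12-07 13:12:00 = 35 seconds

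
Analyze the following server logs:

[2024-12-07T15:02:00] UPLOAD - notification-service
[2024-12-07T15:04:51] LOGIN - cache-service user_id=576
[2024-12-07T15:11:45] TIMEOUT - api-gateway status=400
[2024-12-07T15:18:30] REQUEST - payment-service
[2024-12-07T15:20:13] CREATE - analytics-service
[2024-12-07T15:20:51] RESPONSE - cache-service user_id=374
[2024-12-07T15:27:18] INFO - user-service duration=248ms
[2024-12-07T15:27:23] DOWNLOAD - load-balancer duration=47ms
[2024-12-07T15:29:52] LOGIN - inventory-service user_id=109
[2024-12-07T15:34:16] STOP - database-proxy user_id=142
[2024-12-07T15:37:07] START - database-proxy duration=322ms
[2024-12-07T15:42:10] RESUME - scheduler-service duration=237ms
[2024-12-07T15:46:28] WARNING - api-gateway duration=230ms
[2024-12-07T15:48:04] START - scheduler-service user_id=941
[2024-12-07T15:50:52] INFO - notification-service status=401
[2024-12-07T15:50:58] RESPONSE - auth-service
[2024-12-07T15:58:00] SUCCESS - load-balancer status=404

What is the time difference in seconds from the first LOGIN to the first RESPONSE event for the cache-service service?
960

To find the time between events:

1. Locate the first LOGIN event for cache-service: 2024-12-07T15:04:51
2. Locate the first RESPONSE event for cache-service: 2024-12-07T15:20:51
3. Calculate the difference: 2024-12-07T15:20:51 - 2024-12-07T15:04:51 = 960 seconds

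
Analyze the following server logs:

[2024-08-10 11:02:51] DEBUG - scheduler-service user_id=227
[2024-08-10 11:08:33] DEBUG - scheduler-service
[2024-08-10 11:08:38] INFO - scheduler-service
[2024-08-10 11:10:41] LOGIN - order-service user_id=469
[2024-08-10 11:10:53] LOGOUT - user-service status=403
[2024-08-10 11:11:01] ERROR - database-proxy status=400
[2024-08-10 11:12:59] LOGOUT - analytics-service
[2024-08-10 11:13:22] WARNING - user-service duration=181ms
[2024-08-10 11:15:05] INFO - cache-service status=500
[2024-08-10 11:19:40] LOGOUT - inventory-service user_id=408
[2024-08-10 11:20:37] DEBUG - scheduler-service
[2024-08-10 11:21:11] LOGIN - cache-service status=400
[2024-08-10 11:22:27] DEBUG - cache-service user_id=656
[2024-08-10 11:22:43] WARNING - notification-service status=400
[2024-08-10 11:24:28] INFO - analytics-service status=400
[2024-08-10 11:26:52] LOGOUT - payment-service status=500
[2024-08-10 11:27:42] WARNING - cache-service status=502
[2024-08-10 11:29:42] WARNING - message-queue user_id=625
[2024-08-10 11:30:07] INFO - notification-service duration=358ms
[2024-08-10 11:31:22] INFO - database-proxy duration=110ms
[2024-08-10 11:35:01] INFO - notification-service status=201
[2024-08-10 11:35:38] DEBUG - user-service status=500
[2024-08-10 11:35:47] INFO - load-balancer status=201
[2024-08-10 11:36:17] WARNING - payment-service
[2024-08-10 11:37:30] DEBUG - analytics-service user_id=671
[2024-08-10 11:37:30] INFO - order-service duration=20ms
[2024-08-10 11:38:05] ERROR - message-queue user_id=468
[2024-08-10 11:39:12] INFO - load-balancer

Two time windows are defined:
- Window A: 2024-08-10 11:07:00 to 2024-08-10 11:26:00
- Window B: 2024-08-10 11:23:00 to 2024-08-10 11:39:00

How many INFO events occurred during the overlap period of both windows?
1

To find overlap events:

1. Window A: 2024-08-10 11:07:00 to 2024-08-10 11:26:00
2. Window B: 2024-08-10 11:23:00 to 2024-08-10 11:39:00
3. Overlap period: 2024-08-10 11:23:00 to 2024-08-10 11:26:00
4. Count INFO events in overlap: 1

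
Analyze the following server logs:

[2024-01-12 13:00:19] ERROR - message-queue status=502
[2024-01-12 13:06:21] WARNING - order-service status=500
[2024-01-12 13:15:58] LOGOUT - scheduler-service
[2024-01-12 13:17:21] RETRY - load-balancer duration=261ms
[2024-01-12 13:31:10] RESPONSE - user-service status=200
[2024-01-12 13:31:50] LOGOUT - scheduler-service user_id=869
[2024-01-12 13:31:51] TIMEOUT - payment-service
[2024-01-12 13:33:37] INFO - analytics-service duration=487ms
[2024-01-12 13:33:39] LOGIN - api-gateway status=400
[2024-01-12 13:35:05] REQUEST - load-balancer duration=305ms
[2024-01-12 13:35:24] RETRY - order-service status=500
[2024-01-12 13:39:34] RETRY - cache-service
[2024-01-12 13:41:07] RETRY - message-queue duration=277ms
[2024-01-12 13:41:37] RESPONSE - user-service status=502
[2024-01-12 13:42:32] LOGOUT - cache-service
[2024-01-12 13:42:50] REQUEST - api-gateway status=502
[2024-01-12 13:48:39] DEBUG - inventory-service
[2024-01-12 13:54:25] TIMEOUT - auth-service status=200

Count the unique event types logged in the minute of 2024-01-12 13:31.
3

To count unique event types:

1. Filter events in the minute starting at 2024-01-12 13:31
2. Extract event types from matching entries
3. Count unique types: 3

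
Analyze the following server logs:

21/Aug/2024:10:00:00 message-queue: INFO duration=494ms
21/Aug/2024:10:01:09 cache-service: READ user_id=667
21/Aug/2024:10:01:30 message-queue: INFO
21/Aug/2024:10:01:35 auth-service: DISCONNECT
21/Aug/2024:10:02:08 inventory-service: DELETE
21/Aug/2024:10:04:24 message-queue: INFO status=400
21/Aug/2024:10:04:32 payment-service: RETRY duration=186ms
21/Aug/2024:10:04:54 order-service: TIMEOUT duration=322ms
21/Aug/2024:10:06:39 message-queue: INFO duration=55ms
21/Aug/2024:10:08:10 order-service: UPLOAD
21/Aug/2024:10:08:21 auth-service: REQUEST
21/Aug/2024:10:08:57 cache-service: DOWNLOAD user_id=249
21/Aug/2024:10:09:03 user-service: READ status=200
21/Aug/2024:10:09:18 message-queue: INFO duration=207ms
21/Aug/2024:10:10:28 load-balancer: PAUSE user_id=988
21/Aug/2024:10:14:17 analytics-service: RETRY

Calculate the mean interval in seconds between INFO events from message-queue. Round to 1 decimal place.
139.5

To calculate average interval:

1. Find all INFO events for message-queue in order
2. Calculate time gaps between consecutive events
3. Compute mean of gaps: 558 / 4 = 139.5 seconds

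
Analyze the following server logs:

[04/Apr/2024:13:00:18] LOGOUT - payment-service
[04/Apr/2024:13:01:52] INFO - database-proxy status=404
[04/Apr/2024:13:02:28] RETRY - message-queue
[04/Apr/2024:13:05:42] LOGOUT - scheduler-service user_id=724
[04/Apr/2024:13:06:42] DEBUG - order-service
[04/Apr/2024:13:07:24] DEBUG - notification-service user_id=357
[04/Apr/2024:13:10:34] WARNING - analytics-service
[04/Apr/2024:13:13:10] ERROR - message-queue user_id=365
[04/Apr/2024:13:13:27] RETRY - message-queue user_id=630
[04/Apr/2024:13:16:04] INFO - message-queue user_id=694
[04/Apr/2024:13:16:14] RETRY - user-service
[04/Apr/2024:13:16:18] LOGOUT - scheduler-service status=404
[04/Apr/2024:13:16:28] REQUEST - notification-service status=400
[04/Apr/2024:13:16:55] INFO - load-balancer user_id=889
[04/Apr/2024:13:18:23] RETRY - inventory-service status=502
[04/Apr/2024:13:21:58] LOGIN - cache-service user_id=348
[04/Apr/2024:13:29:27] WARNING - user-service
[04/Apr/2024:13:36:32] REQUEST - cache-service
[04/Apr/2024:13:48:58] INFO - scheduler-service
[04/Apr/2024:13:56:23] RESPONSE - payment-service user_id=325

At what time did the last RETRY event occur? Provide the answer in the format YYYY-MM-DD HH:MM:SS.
2024-04-04 13:18:23

To find the last event:

1. Filter for all RETRY events
2. Sort by timestamp
3. Select the last one
4. Timestamp: 2024-04-04 13:18:23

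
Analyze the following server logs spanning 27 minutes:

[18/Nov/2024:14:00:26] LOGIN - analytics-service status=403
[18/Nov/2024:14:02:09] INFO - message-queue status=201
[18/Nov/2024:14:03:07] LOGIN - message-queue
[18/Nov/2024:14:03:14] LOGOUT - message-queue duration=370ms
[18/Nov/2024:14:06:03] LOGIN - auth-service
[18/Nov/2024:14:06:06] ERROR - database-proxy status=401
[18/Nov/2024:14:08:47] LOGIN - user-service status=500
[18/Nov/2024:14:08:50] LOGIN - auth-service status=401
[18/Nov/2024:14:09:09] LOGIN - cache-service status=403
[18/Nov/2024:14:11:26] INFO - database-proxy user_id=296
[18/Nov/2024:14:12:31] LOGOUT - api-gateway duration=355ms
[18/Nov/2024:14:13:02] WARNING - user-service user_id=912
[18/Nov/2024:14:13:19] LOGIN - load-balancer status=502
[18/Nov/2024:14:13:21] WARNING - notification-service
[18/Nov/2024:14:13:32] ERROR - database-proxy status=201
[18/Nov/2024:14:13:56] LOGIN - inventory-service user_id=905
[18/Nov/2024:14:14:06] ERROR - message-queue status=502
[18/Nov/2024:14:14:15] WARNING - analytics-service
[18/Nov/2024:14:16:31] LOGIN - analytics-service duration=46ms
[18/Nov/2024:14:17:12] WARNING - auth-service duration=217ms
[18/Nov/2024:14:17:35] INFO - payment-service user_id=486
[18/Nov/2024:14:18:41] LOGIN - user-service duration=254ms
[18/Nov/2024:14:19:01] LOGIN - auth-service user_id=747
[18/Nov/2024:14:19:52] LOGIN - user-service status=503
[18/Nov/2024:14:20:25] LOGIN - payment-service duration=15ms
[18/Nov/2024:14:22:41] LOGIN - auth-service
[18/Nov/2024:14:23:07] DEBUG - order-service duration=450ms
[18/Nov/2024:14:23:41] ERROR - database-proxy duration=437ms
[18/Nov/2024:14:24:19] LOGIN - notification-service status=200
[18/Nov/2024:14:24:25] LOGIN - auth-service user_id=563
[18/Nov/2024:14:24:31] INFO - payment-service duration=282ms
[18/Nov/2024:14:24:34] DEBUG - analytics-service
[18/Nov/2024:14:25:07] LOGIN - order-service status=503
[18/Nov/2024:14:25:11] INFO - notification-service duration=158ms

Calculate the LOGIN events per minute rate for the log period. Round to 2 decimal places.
0.63

To calculate the rate:

1. Count total LOGIN events: 17
2. Total time period: 27 minutes
3. Rate = 17 / 27 = 0.63 events per minute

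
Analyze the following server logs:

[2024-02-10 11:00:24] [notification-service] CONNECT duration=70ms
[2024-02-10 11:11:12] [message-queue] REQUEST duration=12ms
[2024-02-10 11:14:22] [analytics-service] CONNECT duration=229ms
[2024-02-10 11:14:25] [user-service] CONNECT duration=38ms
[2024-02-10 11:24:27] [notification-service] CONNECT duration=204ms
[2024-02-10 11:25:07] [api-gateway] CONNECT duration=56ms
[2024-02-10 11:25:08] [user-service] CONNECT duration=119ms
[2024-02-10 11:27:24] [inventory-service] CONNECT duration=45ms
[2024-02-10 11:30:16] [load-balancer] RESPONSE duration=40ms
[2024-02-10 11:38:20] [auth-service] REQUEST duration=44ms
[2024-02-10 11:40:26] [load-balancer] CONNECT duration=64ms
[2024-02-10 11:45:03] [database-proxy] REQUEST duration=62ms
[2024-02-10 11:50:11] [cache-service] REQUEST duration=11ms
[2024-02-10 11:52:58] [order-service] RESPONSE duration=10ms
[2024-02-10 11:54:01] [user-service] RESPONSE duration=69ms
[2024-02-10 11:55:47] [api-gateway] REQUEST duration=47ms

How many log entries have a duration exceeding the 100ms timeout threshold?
3

To count timeouts:

1. Threshold: 100ms
2. Extract duration from each log entry
3. Count entries where duration > 100
4. Timeout count: 3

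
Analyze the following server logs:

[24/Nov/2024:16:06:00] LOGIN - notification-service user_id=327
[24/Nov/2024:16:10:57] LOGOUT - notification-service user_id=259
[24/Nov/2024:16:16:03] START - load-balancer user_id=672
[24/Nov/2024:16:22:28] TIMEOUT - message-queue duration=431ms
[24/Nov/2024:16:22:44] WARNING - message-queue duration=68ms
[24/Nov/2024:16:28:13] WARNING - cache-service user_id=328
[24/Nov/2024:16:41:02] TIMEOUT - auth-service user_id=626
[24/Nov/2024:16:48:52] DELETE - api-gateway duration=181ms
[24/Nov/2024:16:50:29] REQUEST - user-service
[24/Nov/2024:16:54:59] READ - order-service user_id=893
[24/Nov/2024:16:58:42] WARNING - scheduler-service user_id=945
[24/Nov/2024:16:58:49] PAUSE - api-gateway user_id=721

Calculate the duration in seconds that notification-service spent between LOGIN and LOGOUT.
297

To calculate state duration:

1. Find LOGIN event for notification-service: 24/Nov/2024:16:06:00
2. Find LOGOUT event for notification-service: 24/Nov/2024:16:10:57
3. Calculate duration: 24/Nov/2024:16:10:57 - 24/Nov/2024:16:06:00 = 297 seconds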